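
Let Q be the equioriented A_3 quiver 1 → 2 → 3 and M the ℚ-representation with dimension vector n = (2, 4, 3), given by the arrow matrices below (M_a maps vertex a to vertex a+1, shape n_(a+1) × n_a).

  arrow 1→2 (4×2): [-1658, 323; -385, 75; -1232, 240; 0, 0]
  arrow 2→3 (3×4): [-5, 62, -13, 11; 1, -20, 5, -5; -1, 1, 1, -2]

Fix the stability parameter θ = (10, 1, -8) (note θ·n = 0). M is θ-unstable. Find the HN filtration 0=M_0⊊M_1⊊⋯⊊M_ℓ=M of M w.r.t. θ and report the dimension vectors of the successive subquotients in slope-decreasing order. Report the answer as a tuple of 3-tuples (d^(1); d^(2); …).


Barcode: M ≅ I[1,3]^2, I[2,2]^2, I[3,3]. HN layers by μ_θ (2 steps, strictly decreasing):
  μ^(1)=1; μ^(2)=-8

((2, 4, 2); (0, 0, 1))


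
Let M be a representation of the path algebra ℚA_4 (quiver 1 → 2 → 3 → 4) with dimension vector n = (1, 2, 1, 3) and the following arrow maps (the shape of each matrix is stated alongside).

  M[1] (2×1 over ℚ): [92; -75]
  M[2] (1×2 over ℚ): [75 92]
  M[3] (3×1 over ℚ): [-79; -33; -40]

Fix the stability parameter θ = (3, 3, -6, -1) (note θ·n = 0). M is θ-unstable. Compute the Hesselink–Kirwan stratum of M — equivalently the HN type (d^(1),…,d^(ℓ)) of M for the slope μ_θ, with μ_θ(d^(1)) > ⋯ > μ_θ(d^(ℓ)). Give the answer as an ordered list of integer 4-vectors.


Via rank(M_{q-1}∘⋯∘M_p): M ≅ I[1,2], I[2,4], I[4,4]^2.
μ_θ-semistable layers: μ^(1)=3; μ^(2)=-1; μ^(3)=-3/2

((1, 1, 0, 0); (0, 0, 0, 3); (0, 1, 1, 0))


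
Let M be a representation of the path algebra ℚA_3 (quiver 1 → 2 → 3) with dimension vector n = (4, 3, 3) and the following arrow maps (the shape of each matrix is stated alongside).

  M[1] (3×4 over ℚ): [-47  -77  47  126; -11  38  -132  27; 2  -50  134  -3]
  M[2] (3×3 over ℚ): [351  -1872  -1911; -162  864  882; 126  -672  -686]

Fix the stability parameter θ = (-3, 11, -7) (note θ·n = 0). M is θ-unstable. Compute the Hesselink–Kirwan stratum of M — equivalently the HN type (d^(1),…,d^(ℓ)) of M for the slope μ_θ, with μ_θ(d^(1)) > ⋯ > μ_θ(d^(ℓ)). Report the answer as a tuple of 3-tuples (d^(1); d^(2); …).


Barcode: M ≅ I[1,1], I[1,2]^2, I[1,3], I[3,3]^2. HN layers by μ_θ (4 steps, strictly decreasing):
  μ^(1)=11; μ^(2)=2; μ^(3)=-3; μ^(4)=-7

((0, 2, 0); (0, 1, 1); (4, 0, 0); (0, 0, 2))


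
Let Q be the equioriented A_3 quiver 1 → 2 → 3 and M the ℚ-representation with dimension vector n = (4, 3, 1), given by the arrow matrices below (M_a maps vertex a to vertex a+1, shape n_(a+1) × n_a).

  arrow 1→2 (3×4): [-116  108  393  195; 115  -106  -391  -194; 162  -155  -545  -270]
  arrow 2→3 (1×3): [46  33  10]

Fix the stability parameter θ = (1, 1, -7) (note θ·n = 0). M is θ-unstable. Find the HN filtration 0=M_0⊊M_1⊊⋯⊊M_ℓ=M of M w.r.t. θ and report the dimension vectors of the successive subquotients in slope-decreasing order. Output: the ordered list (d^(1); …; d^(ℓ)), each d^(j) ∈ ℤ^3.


Interval decomposition of M: I[1,1], I[1,2]^2, I[1,3].
HN type (ℓ=2): μ^(1)=1; μ^(2)=-5/3

((3, 2, 0); (1, 1, 1))


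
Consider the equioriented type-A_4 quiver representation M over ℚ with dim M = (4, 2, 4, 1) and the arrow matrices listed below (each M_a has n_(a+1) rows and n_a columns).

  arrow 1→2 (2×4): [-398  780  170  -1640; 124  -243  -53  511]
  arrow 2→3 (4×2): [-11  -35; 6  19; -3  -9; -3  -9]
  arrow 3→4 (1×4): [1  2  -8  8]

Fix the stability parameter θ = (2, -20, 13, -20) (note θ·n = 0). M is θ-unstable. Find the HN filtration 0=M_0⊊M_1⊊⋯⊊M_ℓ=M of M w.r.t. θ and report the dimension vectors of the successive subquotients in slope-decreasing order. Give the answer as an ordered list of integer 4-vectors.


Via rank(M_{q-1}∘⋯∘M_p): M ≅ I[1,1]^2, I[1,3], I[1,4], I[3,3]^2.
μ_θ-semistable layers: μ^(1)=13; μ^(2)=2; μ^(3)=-7/2; μ^(4)=-9

((0, 0, 3, 0); (2, 0, 0, 0); (0, 0, 1, 1); (2, 2, 0, 0))


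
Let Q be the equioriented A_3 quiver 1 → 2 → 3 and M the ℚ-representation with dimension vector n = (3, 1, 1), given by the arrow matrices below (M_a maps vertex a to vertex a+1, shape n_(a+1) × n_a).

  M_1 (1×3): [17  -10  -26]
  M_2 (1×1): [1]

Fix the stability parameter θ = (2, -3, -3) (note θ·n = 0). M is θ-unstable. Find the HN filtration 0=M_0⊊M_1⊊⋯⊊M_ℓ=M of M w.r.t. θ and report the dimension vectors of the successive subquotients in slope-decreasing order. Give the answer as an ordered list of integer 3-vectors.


Barcode: M ≅ I[1,1]^2, I[1,3]. HN layers by μ_θ (2 steps, strictly decreasing):
  μ^(1)=2; μ^(2)=-4/3

((2, 0, 0); (1, 1, 1))


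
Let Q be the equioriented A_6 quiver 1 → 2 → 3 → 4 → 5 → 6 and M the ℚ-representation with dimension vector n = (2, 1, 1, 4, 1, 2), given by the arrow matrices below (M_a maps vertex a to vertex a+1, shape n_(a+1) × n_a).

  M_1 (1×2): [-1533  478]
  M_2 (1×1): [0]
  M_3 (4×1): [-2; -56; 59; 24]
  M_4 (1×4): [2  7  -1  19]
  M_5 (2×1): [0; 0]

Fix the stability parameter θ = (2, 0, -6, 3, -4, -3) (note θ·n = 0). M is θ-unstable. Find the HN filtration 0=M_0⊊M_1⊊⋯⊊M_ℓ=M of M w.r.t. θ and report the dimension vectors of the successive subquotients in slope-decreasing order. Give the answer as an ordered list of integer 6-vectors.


Barcode: M ≅ I[1,1], I[1,2], I[3,5], I[4,4]^3, I[6,6]^2. HN layers by μ_θ (6 steps, strictly decreasing):
  μ^(1)=3; μ^(2)=2; μ^(3)=1; μ^(4)=-1/2; μ^(5)=-3; μ^(6)=-6

((0, 0, 0, 3, 0, 0); (1, 0, 0, 0, 0, 0); (1, 1, 0, 0, 0, 0); (0, 0, 0, 1, 1, 0); (0, 0, 0, 0, 0, 2); (0, 0, 1, 0, 0, 0))


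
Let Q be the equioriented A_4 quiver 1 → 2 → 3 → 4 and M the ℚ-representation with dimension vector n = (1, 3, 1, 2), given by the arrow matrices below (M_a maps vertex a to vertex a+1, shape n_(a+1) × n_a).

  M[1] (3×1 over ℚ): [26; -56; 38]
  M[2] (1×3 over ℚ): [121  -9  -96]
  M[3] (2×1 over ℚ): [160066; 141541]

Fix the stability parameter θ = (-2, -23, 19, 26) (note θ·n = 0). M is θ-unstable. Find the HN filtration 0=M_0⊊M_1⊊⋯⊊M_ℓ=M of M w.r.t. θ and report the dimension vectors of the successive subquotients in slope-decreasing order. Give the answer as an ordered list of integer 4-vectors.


Barcode: M ≅ I[1,4], I[2,2]^2, I[4,4]. HN layers by μ_θ (4 steps, strictly decreasing):
  μ^(1)=26; μ^(2)=19; μ^(3)=-25/2; μ^(4)=-23

((0, 0, 0, 2); (0, 0, 1, 0); (1, 1, 0, 0); (0, 2, 0, 0))


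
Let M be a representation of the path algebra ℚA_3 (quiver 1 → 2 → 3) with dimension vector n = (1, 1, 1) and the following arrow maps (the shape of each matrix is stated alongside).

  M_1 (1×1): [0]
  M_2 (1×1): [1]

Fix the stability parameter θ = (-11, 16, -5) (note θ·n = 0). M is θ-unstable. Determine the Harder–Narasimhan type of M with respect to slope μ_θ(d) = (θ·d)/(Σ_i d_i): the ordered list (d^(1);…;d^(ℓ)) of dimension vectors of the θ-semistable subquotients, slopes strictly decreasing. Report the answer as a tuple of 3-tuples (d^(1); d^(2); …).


Barcode: M ≅ I[1,1], I[2,3]. HN layers by μ_θ (2 steps, strictly decreasing):
  μ^(1)=11/2; μ^(2)=-11

((0, 1, 1); (1, 0, 0))


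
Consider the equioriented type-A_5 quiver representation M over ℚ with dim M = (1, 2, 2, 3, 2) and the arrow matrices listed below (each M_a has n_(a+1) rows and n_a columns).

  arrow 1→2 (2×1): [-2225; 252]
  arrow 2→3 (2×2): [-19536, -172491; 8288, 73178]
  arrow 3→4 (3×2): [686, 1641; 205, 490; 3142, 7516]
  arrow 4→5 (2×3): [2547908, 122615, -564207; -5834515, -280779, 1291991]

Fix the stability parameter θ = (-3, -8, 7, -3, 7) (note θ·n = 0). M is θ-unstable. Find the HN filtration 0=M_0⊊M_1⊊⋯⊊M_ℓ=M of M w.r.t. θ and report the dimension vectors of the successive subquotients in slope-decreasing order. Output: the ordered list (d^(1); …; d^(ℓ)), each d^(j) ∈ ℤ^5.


Via rank(M_{q-1}∘⋯∘M_p): M ≅ I[1,5], I[2,2], I[3,5], I[4,4].
μ_θ-semistable layers: μ^(1)=7; μ^(2)=2; μ^(3)=-3; μ^(4)=-11/2; μ^(5)=-8

((0, 0, 0, 0, 2); (0, 0, 2, 2, 0); (0, 0, 0, 1, 0); (1, 1, 0, 0, 0); (0, 1, 0, 0, 0))


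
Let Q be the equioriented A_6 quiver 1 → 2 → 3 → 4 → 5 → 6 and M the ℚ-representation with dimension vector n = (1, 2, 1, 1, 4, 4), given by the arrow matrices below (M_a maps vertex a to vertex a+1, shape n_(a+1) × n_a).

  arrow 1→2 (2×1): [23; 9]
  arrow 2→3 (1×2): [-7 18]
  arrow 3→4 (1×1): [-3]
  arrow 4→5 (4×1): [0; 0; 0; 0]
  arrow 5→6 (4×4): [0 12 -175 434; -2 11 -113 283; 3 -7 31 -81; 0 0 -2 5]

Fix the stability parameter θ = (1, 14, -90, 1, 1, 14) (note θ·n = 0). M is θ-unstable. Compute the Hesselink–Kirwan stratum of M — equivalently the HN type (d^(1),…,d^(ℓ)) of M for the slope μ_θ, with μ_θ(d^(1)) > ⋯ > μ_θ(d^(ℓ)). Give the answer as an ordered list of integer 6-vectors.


Barcode: M ≅ I[1,4], I[2,2], I[5,6]^4. HN layers by μ_θ (3 steps, strictly decreasing):
  μ^(1)=14; μ^(2)=1; μ^(3)=-25

((0, 1, 0, 0, 0, 4); (0, 0, 0, 1, 4, 0); (1, 1, 1, 0, 0, 0))


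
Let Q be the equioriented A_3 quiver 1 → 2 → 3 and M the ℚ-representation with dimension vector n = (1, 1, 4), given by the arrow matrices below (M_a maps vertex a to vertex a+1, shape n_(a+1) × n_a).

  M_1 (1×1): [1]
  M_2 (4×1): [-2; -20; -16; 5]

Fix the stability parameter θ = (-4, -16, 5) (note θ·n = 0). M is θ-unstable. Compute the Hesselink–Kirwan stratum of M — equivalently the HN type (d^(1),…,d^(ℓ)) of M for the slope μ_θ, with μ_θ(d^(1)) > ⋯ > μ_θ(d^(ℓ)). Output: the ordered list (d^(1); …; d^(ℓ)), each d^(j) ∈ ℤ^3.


Barcode: M ≅ I[1,3], I[3,3]^3. HN layers by μ_θ (2 steps, strictly decreasing):
  μ^(1)=5; μ^(2)=-10

((0, 0, 4); (1, 1, 0))


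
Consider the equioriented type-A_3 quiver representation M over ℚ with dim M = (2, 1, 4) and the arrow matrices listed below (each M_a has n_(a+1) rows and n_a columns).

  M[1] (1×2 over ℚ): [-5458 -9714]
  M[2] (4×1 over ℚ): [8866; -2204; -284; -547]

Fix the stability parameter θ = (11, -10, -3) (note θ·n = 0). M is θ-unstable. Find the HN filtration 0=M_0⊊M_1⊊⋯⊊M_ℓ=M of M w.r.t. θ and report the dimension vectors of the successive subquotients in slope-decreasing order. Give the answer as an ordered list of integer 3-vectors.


Interval decomposition of M: I[1,1], I[1,3], I[3,3]^3.
HN type (ℓ=3): μ^(1)=11; μ^(2)=-2/3; μ^(3)=-3

((1, 0, 0); (1, 1, 1); (0, 0, 3))


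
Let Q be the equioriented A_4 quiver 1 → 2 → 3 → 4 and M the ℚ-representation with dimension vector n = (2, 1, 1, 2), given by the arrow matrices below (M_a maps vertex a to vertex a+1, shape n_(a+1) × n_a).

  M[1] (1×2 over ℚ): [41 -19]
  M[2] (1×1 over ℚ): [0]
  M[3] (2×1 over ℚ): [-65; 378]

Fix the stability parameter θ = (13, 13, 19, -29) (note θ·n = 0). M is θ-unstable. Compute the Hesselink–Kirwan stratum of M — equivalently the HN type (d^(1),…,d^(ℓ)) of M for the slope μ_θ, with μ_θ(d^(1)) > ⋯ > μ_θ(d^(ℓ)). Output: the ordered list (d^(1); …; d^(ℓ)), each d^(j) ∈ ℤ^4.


Barcode: M ≅ I[1,1], I[1,2], I[3,4], I[4,4]. HN layers by μ_θ (3 steps, strictly decreasing):
  μ^(1)=13; μ^(2)=-5; μ^(3)=-29

((2, 1, 0, 0); (0, 0, 1, 1); (0, 0, 0, 1))


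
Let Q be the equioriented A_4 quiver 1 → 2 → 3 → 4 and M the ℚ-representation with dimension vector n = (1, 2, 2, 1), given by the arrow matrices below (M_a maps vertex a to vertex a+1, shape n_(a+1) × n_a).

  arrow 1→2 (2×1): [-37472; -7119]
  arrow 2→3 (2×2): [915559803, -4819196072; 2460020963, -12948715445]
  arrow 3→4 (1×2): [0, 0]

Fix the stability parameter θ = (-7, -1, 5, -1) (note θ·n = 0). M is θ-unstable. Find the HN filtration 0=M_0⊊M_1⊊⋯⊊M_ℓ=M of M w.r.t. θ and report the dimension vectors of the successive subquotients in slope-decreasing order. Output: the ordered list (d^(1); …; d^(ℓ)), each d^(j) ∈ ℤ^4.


Interval decomposition of M: I[1,3], I[2,3], I[4,4].
HN type (ℓ=3): μ^(1)=5; μ^(2)=-1; μ^(3)=-7

((0, 0, 2, 0); (0, 2, 0, 1); (1, 0, 0, 0))


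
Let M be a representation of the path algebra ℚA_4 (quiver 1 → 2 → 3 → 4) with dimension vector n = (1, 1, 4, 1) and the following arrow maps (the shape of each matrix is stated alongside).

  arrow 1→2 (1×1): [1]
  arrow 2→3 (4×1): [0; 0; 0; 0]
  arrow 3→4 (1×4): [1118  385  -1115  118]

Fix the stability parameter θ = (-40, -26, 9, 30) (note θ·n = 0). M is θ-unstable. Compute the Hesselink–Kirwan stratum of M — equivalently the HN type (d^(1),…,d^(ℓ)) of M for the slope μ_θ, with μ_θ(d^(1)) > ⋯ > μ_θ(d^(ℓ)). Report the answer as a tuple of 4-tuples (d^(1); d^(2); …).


Interval decomposition of M: I[1,2], I[3,3]^3, I[3,4].
HN type (ℓ=4): μ^(1)=30; μ^(2)=9; μ^(3)=-26; μ^(4)=-40

((0, 0, 0, 1); (0, 0, 4, 0); (0, 1, 0, 0); (1, 0, 0, 0))


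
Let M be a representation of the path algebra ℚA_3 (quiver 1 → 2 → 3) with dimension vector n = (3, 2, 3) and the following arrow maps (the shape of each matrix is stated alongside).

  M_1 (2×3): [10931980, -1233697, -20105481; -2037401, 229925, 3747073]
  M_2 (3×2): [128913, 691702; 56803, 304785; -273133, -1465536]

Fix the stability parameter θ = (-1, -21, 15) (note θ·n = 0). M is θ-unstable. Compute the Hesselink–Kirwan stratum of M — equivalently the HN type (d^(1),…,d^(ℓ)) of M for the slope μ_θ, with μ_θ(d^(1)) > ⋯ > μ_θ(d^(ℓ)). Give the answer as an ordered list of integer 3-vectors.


Barcode: M ≅ I[1,1], I[1,3]^2, I[3,3]. HN layers by μ_θ (3 steps, strictly decreasing):
  μ^(1)=15; μ^(2)=-1; μ^(3)=-11

((0, 0, 3); (1, 0, 0); (2, 2, 0))


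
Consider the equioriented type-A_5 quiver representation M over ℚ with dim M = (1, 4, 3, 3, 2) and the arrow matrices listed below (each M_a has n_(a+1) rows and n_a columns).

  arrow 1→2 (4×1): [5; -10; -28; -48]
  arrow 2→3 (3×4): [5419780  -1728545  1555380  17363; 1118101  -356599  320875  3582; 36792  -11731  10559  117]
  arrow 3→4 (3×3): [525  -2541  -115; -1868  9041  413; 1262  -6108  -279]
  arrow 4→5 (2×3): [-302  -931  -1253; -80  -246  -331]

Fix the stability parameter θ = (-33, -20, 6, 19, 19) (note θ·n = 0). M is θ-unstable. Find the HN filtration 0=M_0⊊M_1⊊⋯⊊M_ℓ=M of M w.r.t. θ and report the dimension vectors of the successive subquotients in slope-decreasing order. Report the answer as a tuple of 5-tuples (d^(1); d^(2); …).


Via rank(M_{q-1}∘⋯∘M_p): M ≅ I[1,5], I[2,2], I[2,4], I[2,5].
μ_θ-semistable layers: μ^(1)=19; μ^(2)=6; μ^(3)=-20; μ^(4)=-33

((0, 0, 0, 3, 2); (0, 0, 3, 0, 0); (0, 4, 0, 0, 0); (1, 0, 0, 0, 0))


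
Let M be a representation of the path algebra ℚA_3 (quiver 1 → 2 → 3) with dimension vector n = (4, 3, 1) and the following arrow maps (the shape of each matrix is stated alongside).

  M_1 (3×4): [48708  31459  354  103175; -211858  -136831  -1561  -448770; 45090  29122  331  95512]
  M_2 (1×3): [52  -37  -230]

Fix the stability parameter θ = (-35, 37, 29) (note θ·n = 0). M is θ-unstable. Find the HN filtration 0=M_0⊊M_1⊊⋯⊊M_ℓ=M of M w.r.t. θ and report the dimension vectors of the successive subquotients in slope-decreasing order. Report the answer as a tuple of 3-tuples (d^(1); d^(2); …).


Interval decomposition of M: I[1,1], I[1,2]^2, I[1,3].
HN type (ℓ=3): μ^(1)=37; μ^(2)=33; μ^(3)=-35

((0, 2, 0); (0, 1, 1); (4, 0, 0))


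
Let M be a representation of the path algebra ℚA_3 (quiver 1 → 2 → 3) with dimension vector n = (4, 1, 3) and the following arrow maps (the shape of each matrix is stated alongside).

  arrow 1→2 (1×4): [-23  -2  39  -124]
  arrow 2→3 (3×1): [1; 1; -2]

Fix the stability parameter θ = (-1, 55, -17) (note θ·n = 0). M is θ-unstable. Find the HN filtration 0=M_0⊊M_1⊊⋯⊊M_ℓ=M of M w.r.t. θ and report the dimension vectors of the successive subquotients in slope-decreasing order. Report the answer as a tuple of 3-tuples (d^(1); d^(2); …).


Via rank(M_{q-1}∘⋯∘M_p): M ≅ I[1,1]^3, I[1,3], I[3,3]^2.
μ_θ-semistable layers: μ^(1)=19; μ^(2)=-1; μ^(3)=-17

((0, 1, 1); (4, 0, 0); (0, 0, 2))


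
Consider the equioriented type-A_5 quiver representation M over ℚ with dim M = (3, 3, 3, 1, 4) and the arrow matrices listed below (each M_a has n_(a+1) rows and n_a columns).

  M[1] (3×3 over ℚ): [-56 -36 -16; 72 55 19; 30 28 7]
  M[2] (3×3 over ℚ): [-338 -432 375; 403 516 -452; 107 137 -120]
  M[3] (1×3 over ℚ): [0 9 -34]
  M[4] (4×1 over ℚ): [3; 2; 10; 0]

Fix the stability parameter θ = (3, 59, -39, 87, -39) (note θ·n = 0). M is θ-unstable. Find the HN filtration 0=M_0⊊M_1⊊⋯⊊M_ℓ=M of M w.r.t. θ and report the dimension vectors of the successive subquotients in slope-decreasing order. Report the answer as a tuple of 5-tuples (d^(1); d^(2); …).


Via rank(M_{q-1}∘⋯∘M_p): M ≅ I[1,1], I[1,3], I[1,5], I[2,3], I[5,5]^3.
μ_θ-semistable layers: μ^(1)=24; μ^(2)=10; μ^(3)=3; μ^(4)=-39

((0, 0, 0, 1, 1); (0, 3, 3, 0, 0); (3, 0, 0, 0, 0); (0, 0, 0, 0, 3))


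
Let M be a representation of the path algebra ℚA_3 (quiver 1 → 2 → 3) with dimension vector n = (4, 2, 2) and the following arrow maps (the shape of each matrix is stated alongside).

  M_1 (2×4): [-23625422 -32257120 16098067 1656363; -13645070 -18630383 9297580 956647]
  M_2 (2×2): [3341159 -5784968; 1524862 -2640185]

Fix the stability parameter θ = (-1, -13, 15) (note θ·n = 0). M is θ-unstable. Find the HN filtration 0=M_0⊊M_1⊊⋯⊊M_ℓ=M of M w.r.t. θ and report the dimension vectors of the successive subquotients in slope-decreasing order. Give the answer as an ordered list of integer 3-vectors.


Barcode: M ≅ I[1,1]^2, I[1,3]^2. HN layers by μ_θ (3 steps, strictly decreasing):
  μ^(1)=15; μ^(2)=-1; μ^(3)=-7

((0, 0, 2); (2, 0, 0); (2, 2, 0))


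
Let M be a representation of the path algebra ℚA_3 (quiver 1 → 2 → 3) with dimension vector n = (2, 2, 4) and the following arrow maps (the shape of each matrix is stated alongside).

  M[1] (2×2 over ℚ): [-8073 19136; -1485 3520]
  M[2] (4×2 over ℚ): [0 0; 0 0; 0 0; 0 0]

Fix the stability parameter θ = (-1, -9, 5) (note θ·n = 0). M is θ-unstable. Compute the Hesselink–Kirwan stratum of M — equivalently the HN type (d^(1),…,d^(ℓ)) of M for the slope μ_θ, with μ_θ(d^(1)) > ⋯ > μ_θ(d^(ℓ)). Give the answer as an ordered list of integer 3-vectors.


Via rank(M_{q-1}∘⋯∘M_p): M ≅ I[1,1], I[1,2], I[2,2], I[3,3]^4.
μ_θ-semistable layers: μ^(1)=5; μ^(2)=-1; μ^(3)=-5; μ^(4)=-9

((0, 0, 4); (1, 0, 0); (1, 1, 0); (0, 1, 0))


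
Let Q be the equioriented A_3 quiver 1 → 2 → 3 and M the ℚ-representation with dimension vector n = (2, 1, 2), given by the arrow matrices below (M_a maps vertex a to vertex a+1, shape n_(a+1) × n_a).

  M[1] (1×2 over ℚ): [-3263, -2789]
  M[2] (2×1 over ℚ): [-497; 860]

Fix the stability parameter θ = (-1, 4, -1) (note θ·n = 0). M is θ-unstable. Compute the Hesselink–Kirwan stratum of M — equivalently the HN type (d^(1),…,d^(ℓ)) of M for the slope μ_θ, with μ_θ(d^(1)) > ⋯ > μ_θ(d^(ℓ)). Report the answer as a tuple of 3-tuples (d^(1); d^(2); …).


Via rank(M_{q-1}∘⋯∘M_p): M ≅ I[1,1], I[1,3], I[3,3].
μ_θ-semistable layers: μ^(1)=3/2; μ^(2)=-1

((0, 1, 1); (2, 0, 1))


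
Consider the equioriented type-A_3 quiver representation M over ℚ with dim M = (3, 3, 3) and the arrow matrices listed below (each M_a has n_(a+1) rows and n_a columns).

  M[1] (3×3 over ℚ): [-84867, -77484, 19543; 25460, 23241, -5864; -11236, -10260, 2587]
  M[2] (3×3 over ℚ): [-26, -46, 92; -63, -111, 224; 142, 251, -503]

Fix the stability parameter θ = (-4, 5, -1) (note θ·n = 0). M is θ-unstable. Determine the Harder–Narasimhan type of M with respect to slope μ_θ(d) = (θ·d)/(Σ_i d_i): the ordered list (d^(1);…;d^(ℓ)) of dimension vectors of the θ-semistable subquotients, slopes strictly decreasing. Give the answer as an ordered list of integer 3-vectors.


Via rank(M_{q-1}∘⋯∘M_p): M ≅ I[1,2], I[1,3]^2, I[3,3].
μ_θ-semistable layers: μ^(1)=5; μ^(2)=2; μ^(3)=-1; μ^(4)=-4

((0, 1, 0); (0, 2, 2); (0, 0, 1); (3, 0, 0))


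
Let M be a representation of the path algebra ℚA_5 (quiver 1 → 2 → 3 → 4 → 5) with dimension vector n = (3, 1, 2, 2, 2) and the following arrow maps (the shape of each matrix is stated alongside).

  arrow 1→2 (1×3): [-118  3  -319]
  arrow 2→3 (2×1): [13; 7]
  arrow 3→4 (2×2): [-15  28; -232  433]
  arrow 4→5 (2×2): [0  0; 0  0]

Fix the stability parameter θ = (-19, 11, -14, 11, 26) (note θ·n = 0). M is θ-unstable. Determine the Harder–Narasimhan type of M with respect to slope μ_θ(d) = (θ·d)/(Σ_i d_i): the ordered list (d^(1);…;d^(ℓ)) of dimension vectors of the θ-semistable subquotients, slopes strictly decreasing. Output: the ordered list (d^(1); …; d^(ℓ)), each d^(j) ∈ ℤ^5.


Via rank(M_{q-1}∘⋯∘M_p): M ≅ I[1,1]^2, I[1,4], I[3,4], I[5,5]^2.
μ_θ-semistable layers: μ^(1)=26; μ^(2)=11; μ^(3)=-3/2; μ^(4)=-14; μ^(5)=-19

((0, 0, 0, 0, 2); (0, 0, 0, 2, 0); (0, 1, 1, 0, 0); (0, 0, 1, 0, 0); (3, 0, 0, 0, 0))


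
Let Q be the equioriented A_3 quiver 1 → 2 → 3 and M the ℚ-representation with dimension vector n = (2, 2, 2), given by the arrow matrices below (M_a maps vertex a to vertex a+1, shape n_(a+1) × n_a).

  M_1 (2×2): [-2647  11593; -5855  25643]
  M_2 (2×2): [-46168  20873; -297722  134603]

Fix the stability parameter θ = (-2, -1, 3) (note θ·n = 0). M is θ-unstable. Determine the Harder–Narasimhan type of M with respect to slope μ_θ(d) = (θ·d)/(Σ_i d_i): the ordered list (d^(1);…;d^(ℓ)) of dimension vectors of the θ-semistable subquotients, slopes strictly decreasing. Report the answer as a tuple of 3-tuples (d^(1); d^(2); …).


Interval decomposition of M: I[1,3]^2.
HN type (ℓ=3): μ^(1)=3; μ^(2)=-1; μ^(3)=-2

((0, 0, 2); (0, 2, 0); (2, 0, 0))


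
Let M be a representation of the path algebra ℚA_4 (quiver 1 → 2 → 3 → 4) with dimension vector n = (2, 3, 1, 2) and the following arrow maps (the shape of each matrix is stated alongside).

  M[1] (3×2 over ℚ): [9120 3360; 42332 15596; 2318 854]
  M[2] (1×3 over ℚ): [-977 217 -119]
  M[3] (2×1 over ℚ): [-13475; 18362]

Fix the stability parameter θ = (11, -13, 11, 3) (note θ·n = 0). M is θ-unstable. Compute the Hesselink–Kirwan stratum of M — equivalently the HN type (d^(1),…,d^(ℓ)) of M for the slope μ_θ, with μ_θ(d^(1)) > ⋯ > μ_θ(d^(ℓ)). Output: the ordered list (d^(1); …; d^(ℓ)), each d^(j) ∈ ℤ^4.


Interval decomposition of M: I[1,1], I[1,4], I[2,2]^2, I[4,4].
HN type (ℓ=5): μ^(1)=11; μ^(2)=7; μ^(3)=3; μ^(4)=-1; μ^(5)=-13

((1, 0, 0, 0); (0, 0, 1, 1); (0, 0, 0, 1); (1, 1, 0, 0); (0, 2, 0, 0))


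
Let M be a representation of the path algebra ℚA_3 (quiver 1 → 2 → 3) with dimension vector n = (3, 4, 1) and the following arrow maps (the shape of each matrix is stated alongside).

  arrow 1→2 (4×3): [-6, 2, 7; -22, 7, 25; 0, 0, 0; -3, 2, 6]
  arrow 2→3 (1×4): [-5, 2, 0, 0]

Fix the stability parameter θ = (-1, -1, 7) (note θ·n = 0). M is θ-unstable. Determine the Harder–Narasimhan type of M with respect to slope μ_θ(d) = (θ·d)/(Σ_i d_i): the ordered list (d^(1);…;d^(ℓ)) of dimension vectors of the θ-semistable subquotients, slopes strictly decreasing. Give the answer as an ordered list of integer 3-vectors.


Barcode: M ≅ I[1,2]^2, I[1,3], I[2,2]. HN layers by μ_θ (2 steps, strictly decreasing):
  μ^(1)=7; μ^(2)=-1

((0, 0, 1); (3, 4, 0))


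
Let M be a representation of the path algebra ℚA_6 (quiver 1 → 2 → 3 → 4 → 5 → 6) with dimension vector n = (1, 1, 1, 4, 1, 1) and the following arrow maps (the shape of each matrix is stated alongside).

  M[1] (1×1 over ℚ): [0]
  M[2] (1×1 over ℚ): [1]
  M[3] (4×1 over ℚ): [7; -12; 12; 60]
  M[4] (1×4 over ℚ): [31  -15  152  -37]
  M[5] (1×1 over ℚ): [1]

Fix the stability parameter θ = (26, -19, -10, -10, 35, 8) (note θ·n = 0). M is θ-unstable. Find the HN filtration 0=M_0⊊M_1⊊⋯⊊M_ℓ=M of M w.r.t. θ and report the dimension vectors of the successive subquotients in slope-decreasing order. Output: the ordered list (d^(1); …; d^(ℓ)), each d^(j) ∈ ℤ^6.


Via rank(M_{q-1}∘⋯∘M_p): M ≅ I[1,1], I[2,6], I[4,4]^3.
μ_θ-semistable layers: μ^(1)=26; μ^(2)=43/2; μ^(3)=-10; μ^(4)=-19

((1, 0, 0, 0, 0, 0); (0, 0, 0, 0, 1, 1); (0, 0, 1, 4, 0, 0); (0, 1, 0, 0, 0, 0))


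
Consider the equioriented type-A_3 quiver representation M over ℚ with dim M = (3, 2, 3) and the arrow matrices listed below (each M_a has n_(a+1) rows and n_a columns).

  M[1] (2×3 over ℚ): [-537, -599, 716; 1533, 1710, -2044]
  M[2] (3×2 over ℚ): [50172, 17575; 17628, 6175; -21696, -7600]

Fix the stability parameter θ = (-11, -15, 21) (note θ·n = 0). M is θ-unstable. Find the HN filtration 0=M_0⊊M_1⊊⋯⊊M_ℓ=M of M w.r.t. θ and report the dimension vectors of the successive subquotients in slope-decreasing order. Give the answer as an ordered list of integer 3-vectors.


Barcode: M ≅ I[1,1], I[1,2], I[1,3], I[3,3]^2. HN layers by μ_θ (3 steps, strictly decreasing):
  μ^(1)=21; μ^(2)=-11; μ^(3)=-13

((0, 0, 3); (1, 0, 0); (2, 2, 0))


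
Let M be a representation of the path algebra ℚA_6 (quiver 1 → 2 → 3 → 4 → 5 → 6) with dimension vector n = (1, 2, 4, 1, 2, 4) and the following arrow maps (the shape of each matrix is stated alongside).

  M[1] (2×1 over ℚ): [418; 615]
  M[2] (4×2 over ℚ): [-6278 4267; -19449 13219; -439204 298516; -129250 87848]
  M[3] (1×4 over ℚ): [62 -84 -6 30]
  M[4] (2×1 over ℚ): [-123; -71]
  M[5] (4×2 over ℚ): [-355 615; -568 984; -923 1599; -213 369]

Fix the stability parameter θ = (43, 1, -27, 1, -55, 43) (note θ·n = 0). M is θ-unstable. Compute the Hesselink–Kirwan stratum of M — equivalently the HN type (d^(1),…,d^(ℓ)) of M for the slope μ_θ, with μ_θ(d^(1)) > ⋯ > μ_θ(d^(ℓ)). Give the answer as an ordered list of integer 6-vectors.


Barcode: M ≅ I[1,5], I[2,3], I[3,3]^2, I[5,6], I[6,6]^3. HN layers by μ_θ (5 steps, strictly decreasing):
  μ^(1)=43; μ^(2)=-37/5; μ^(3)=-13; μ^(4)=-27; μ^(5)=-55

((0, 0, 0, 0, 0, 4); (1, 1, 1, 1, 1, 0); (0, 1, 1, 0, 0, 0); (0, 0, 2, 0, 0, 0); (0, 0, 0, 0, 1, 0))


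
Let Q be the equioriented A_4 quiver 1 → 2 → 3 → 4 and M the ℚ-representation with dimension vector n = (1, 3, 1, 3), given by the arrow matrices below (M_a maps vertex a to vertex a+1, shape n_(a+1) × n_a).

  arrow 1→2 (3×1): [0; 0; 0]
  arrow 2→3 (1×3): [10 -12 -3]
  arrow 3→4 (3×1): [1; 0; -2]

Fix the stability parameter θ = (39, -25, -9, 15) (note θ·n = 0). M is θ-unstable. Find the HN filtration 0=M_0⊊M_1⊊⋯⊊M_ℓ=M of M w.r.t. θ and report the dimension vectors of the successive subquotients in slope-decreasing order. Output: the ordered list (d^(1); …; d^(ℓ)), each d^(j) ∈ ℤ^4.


Barcode: M ≅ I[1,1], I[2,2]^2, I[2,4], I[4,4]^2. HN layers by μ_θ (4 steps, strictly decreasing):
  μ^(1)=39; μ^(2)=15; μ^(3)=-9; μ^(4)=-25

((1, 0, 0, 0); (0, 0, 0, 3); (0, 0, 1, 0); (0, 3, 0, 0))


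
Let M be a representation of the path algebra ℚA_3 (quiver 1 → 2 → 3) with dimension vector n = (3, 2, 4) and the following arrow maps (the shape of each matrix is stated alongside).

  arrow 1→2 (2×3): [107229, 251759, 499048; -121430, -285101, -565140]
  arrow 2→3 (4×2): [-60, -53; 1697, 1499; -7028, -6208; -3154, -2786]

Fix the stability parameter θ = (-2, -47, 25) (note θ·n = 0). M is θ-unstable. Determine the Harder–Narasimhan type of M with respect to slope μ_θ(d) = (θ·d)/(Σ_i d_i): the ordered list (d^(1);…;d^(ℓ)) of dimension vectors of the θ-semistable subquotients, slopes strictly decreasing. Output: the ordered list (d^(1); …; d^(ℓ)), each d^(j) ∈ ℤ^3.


Interval decomposition of M: I[1,1], I[1,3]^2, I[3,3]^2.
HN type (ℓ=3): μ^(1)=25; μ^(2)=-2; μ^(3)=-49/2

((0, 0, 4); (1, 0, 0); (2, 2, 0))


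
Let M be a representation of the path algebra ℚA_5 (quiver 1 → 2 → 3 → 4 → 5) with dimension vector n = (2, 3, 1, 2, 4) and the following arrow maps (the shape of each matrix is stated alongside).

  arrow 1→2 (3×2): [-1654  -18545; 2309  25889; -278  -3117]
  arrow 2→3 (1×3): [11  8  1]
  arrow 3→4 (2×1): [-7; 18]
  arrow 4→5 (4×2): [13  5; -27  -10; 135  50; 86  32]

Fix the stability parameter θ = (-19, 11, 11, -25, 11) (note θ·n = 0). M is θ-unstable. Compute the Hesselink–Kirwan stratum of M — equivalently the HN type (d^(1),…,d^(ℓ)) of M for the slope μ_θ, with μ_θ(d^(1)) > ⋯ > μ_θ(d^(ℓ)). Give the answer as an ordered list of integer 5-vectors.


Barcode: M ≅ I[1,2]^2, I[2,5], I[4,5], I[5,5]^2. HN layers by μ_θ (4 steps, strictly decreasing):
  μ^(1)=11; μ^(2)=-1; μ^(3)=-19; μ^(4)=-25

((0, 2, 0, 0, 4); (0, 1, 1, 1, 0); (2, 0, 0, 0, 0); (0, 0, 0, 1, 0))


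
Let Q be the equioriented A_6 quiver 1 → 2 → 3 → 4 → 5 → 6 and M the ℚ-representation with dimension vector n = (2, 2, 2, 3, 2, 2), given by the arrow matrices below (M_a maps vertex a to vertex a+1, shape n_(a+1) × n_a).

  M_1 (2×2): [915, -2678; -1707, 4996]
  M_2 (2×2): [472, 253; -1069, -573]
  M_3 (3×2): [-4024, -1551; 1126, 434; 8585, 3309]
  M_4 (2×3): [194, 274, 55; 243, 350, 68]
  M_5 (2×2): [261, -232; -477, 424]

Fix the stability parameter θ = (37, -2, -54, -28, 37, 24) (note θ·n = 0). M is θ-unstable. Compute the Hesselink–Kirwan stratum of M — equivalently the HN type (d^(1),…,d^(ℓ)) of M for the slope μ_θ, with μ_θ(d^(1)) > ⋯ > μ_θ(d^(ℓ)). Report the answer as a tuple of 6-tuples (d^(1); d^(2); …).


Interval decomposition of M: I[1,5], I[1,6], I[4,4], I[6,6].
HN type (ℓ=5): μ^(1)=37; μ^(2)=61/2; μ^(3)=24; μ^(4)=-47/4; μ^(5)=-28

((0, 0, 0, 0, 1, 0); (0, 0, 0, 0, 1, 1); (0, 0, 0, 0, 0, 1); (2, 2, 2, 2, 0, 0); (0, 0, 0, 1, 0, 0))


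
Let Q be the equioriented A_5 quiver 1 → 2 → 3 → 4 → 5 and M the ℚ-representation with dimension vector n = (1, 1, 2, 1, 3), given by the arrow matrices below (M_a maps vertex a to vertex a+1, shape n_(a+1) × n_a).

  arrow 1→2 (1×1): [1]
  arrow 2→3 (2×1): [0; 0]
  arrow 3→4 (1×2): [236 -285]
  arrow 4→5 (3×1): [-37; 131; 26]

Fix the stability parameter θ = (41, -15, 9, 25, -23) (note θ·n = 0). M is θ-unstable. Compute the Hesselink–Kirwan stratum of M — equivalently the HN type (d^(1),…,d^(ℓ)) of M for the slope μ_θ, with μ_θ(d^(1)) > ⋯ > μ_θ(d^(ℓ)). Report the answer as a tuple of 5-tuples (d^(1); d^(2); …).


Interval decomposition of M: I[1,2], I[3,3], I[3,5], I[5,5]^2.
HN type (ℓ=4): μ^(1)=13; μ^(2)=9; μ^(3)=11/3; μ^(4)=-23

((1, 1, 0, 0, 0); (0, 0, 1, 0, 0); (0, 0, 1, 1, 1); (0, 0, 0, 0, 2))


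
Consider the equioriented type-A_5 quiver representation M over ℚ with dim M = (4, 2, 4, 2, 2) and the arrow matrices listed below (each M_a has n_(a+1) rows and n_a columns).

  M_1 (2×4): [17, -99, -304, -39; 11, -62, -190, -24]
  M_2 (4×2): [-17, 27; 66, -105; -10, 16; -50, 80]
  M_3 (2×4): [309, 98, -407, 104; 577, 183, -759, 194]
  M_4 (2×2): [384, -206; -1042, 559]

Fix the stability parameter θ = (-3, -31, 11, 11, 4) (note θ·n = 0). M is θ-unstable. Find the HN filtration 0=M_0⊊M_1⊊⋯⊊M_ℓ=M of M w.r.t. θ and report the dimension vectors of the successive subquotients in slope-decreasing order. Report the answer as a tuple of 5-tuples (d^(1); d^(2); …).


Interval decomposition of M: I[1,1]^2, I[1,5]^2, I[3,3]^2.
HN type (ℓ=4): μ^(1)=11; μ^(2)=26/3; μ^(3)=-3; μ^(4)=-17

((0, 0, 2, 0, 0); (0, 0, 2, 2, 2); (2, 0, 0, 0, 0); (2, 2, 0, 0, 0))


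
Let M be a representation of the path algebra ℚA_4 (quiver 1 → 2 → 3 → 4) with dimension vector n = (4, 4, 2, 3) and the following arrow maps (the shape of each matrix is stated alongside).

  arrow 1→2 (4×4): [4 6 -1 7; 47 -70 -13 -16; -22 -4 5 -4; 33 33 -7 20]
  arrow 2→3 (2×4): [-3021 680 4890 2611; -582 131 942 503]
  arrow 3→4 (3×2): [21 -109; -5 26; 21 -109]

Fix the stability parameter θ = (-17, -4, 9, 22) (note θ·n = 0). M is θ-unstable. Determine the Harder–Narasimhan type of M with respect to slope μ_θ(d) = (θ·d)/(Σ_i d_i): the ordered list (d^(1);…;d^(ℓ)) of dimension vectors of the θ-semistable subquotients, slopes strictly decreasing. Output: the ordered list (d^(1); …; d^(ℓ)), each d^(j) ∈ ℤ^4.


Interval decomposition of M: I[1,2]^2, I[1,4]^2, I[4,4].
HN type (ℓ=4): μ^(1)=22; μ^(2)=9; μ^(3)=-4; μ^(4)=-17

((0, 0, 0, 3); (0, 0, 2, 0); (0, 4, 0, 0); (4, 0, 0, 0))


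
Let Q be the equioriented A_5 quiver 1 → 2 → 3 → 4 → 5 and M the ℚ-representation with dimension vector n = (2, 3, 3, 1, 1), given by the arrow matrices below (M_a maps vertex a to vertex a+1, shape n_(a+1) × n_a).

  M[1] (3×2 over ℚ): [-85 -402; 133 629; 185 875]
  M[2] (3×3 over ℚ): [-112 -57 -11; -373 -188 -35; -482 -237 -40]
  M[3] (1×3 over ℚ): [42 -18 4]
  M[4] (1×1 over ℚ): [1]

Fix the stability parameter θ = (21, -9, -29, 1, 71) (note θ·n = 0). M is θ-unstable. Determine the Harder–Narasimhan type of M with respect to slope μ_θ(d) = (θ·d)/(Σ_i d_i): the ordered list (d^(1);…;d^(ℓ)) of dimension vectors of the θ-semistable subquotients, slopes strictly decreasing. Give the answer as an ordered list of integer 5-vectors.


Interval decomposition of M: I[1,3], I[1,5], I[2,3].
HN type (ℓ=4): μ^(1)=71; μ^(2)=1; μ^(3)=-17/3; μ^(4)=-19

((0, 0, 0, 0, 1); (0, 0, 0, 1, 0); (2, 2, 2, 0, 0); (0, 1, 1, 0, 0))


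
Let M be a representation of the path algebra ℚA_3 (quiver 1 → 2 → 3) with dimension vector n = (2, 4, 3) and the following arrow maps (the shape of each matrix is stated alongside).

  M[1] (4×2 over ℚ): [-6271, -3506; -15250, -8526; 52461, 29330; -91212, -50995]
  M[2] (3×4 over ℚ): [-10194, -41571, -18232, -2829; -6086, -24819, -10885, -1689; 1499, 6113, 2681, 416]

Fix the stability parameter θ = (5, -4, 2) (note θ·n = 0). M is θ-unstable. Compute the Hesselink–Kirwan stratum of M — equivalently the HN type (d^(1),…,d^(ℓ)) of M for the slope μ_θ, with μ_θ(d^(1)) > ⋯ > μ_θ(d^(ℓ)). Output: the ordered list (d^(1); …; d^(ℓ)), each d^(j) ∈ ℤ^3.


Interval decomposition of M: I[1,3]^2, I[2,2], I[2,3].
HN type (ℓ=3): μ^(1)=2; μ^(2)=1/2; μ^(3)=-4

((0, 0, 3); (2, 2, 0); (0, 2, 0))


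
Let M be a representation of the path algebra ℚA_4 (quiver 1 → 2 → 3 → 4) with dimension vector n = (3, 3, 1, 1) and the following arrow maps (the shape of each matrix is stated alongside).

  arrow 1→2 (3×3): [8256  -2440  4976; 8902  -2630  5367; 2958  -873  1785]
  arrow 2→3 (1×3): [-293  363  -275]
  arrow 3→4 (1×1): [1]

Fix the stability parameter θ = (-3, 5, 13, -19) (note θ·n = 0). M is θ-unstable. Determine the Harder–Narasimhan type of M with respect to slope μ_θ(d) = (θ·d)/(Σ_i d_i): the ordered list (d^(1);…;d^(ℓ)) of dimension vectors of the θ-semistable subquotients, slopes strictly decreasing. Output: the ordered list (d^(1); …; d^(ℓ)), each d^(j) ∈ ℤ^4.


Barcode: M ≅ I[1,1], I[1,2], I[1,4], I[2,2]. HN layers by μ_θ (3 steps, strictly decreasing):
  μ^(1)=5; μ^(2)=-1/3; μ^(3)=-3

((0, 2, 0, 0); (0, 1, 1, 1); (3, 0, 0, 0))


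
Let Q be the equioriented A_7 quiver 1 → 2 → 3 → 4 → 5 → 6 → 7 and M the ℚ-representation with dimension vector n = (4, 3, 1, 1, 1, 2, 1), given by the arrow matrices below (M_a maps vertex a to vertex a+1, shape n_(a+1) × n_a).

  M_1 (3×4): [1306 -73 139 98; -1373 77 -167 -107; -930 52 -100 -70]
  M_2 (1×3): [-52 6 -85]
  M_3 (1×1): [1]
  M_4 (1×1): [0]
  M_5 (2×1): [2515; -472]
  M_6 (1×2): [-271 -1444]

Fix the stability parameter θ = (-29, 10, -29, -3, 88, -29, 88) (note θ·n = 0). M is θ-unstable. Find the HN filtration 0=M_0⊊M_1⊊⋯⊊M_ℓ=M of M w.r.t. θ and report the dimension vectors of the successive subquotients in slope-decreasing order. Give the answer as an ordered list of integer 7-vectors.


Barcode: M ≅ I[1,1], I[1,2]^2, I[1,4], I[5,7], I[6,6]. HN layers by μ_θ (6 steps, strictly decreasing):
  μ^(1)=88; μ^(2)=59/2; μ^(3)=10; μ^(4)=-3; μ^(5)=-19/2; μ^(6)=-29

((0, 0, 0, 0, 0, 0, 1); (0, 0, 0, 0, 1, 1, 0); (0, 2, 0, 0, 0, 0, 0); (0, 0, 0, 1, 0, 0, 0); (0, 1, 1, 0, 0, 0, 0); (4, 0, 0, 0, 0, 1, 0))


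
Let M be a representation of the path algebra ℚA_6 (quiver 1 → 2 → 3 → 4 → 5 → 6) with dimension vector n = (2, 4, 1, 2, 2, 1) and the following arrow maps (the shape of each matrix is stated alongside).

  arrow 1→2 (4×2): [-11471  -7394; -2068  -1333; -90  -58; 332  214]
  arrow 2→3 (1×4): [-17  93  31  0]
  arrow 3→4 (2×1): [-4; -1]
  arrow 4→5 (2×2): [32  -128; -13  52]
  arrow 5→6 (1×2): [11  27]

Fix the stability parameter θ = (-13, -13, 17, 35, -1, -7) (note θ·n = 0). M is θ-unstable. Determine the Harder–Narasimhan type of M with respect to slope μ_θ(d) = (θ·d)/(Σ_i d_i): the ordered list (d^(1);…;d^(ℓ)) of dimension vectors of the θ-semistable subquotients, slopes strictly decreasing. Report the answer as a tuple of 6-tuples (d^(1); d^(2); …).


Via rank(M_{q-1}∘⋯∘M_p): M ≅ I[1,2], I[1,4], I[2,2]^2, I[4,6], I[5,5].
μ_θ-semistable layers: μ^(1)=35; μ^(2)=17; μ^(3)=9; μ^(4)=-1; μ^(5)=-13

((0, 0, 0, 1, 0, 0); (0, 0, 1, 0, 0, 0); (0, 0, 0, 1, 1, 1); (0, 0, 0, 0, 1, 0); (2, 4, 0, 0, 0, 0))


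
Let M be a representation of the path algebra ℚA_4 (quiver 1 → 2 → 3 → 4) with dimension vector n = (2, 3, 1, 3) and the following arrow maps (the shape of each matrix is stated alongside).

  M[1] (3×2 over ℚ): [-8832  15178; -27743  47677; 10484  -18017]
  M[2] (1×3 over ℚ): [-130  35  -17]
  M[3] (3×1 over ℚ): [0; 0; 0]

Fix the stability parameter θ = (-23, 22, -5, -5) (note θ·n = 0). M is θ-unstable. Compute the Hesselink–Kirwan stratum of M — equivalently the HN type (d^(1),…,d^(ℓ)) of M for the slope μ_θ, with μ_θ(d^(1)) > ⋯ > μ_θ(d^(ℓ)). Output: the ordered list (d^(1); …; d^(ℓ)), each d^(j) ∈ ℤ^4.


Interval decomposition of M: I[1,2], I[1,3], I[2,2], I[4,4]^3.
HN type (ℓ=4): μ^(1)=22; μ^(2)=17/2; μ^(3)=-5; μ^(4)=-23

((0, 2, 0, 0); (0, 1, 1, 0); (0, 0, 0, 3); (2, 0, 0, 0))


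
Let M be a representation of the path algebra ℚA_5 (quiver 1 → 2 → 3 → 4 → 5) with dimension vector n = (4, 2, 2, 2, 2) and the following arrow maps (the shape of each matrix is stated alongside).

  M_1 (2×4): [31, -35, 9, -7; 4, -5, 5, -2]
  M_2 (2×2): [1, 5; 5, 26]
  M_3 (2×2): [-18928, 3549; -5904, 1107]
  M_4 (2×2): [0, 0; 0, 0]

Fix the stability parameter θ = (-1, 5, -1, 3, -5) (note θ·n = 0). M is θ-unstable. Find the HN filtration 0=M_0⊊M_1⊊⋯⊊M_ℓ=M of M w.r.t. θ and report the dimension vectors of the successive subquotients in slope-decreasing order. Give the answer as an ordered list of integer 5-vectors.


Barcode: M ≅ I[1,1]^2, I[1,3], I[1,4], I[4,4], I[5,5]^2. HN layers by μ_θ (4 steps, strictly decreasing):
  μ^(1)=3; μ^(2)=2; μ^(3)=-1; μ^(4)=-5

((0, 0, 0, 2, 0); (0, 2, 2, 0, 0); (4, 0, 0, 0, 0); (0, 0, 0, 0, 2))


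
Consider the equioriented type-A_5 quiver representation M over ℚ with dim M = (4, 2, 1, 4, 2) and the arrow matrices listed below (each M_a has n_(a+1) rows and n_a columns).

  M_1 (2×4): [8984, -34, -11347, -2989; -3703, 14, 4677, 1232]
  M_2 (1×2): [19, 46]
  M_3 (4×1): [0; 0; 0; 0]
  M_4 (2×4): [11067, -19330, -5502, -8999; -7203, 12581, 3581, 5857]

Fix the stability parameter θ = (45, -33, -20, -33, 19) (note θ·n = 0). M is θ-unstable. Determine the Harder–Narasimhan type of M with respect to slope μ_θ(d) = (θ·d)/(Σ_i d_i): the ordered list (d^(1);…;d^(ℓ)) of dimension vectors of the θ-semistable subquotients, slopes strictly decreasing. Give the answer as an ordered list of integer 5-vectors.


Barcode: M ≅ I[1,1]^2, I[1,2], I[1,3], I[4,4]^2, I[4,5]^2. HN layers by μ_θ (5 steps, strictly decreasing):
  μ^(1)=45; μ^(2)=19; μ^(3)=6; μ^(4)=-8/3; μ^(5)=-33

((2, 0, 0, 0, 0); (0, 0, 0, 0, 2); (1, 1, 0, 0, 0); (1, 1, 1, 0, 0); (0, 0, 0, 4, 0))
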